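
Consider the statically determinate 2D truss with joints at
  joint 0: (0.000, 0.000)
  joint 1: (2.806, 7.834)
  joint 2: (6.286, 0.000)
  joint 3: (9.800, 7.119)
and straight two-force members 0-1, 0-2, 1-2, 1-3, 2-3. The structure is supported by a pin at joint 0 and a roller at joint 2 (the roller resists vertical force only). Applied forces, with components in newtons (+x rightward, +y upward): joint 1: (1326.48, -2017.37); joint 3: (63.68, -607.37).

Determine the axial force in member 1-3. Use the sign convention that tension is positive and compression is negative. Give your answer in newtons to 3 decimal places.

N=4 nodes, M=5 members, R=3 reactions → 2N=8, M+R=8
member 0 (0-1): L=8.3214, (cx,cy)=(0.3372,0.9414)
member 1 (0-2): L=6.2860, (cx,cy)=(1.0000,0.0000)
member 2 (1-2): L=8.5722, (cx,cy)=(0.4060,-0.9139)
member 3 (1-3): L=7.0305, (cx,cy)=(0.9948,-0.1017)
member 4 (2-3): L=7.9390, (cx,cy)=(0.4426,0.8967)
solve A·x = −loads:
  F[0-1] = +1006.9272 N (tension)
  F[0-2] = +1050.6200 N (tension)
  F[1-2] = -3283.4389 N (compression)
  F[1-3] = +347.8256 N (tension)
  F[2-3] = -637.8844 N (compression)
  Rx@0 = -1390.1600 N
  Ry@0 = -947.9530 N
  Ry@2 = +3572.6930 N

347.826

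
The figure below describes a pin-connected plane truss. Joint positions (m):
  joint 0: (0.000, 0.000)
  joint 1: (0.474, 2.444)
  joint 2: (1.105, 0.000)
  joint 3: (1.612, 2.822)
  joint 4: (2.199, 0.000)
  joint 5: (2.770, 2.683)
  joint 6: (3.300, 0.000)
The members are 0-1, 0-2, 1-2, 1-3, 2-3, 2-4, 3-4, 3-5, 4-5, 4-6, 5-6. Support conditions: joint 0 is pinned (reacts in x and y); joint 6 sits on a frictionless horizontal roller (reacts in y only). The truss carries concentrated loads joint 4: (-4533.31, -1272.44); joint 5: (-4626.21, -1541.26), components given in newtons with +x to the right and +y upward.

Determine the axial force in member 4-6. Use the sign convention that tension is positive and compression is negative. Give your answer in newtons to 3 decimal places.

-319.939

N=7 nodes, M=11 members, R=3 reactions → 2N=14, M+R=14
member 0 (0-1): L=2.4895, (cx,cy)=(0.1904,0.9817)
member 1 (0-2): L=1.1050, (cx,cy)=(1.0000,0.0000)
member 2 (1-2): L=2.5241, (cx,cy)=(0.2500,-0.9682)
member 3 (1-3): L=1.1991, (cx,cy)=(0.9490,0.3152)
member 4 (2-3): L=2.8672, (cx,cy)=(0.1768,0.9842)
member 5 (2-4): L=1.0940, (cx,cy)=(1.0000,0.0000)
member 6 (3-4): L=2.8824, (cx,cy)=(0.2036,-0.9790)
member 7 (3-5): L=1.1663, (cx,cy)=(0.9929,-0.1192)
member 8 (4-5): L=2.7431, (cx,cy)=(0.2082,0.9781)
member 9 (4-6): L=1.1010, (cx,cy)=(1.0000,0.0000)
member 10 (5-6): L=2.7348, (cx,cy)=(0.1938,-0.9810)
solve A·x = −loads:
  F[0-1] = -4515.9255 N (compression)
  F[0-2] = -8299.7032 N (compression)
  F[1-2] = +3945.3791 N (tension)
  F[1-3] = -1945.2834 N (compression)
  F[2-3] = -3881.2738 N (compression)
  F[2-4] = -6627.0938 N (compression)
  F[3-4] = +4962.6031 N (tension)
  F[3-5] = -3568.4910 N (compression)
  F[4-5] = -3666.4809 N (compression)
  F[4-6] = -319.9392 N (compression)
  F[5-6] = +1650.9149 N (tension)
  Rx@0 = +9159.5200 N
  Ry@0 = +4433.3169 N
  Ry@6 = -1619.6169 N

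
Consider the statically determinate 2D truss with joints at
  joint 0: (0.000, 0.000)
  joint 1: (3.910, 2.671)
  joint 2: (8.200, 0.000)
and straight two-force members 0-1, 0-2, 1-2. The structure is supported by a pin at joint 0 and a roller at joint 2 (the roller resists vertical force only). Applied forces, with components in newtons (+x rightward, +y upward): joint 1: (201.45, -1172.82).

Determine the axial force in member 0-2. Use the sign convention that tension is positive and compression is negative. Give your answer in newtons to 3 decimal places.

N=3 nodes, M=3 members, R=3 reactions → 2N=6, M+R=6
member 0 (0-1): L=4.7352, (cx,cy)=(0.8257,0.5641)
member 1 (0-2): L=8.2000, (cx,cy)=(1.0000,0.0000)
member 2 (1-2): L=5.0535, (cx,cy)=(0.8489,-0.5285)
solve A·x = −loads:
  F[0-1] = -971.4502 N (compression)
  F[0-2] = +1003.6023 N (tension)
  F[1-2] = -1182.2265 N (compression)
  Rx@0 = -201.4500 N
  Ry@0 = +547.9664 N
  Ry@2 = +624.8536 N

1003.602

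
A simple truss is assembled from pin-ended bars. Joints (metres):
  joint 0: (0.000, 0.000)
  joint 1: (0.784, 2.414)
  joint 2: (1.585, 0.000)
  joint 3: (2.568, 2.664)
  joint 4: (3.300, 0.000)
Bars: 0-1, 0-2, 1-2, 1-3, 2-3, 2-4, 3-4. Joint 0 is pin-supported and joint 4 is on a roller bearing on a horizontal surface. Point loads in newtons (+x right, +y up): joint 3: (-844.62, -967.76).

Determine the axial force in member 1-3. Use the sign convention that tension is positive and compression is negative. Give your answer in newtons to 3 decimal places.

-567.975

N=5 nodes, M=7 members, R=3 reactions → 2N=10, M+R=10
member 0 (0-1): L=2.5381, (cx,cy)=(0.3089,0.9511)
member 1 (0-2): L=1.5850, (cx,cy)=(1.0000,0.0000)
member 2 (1-2): L=2.5434, (cx,cy)=(0.3149,-0.9491)
member 3 (1-3): L=1.8014, (cx,cy)=(0.9903,0.1388)
member 4 (2-3): L=2.8396, (cx,cy)=(0.3462,0.9382)
member 5 (2-4): L=1.7150, (cx,cy)=(1.0000,0.0000)
member 6 (3-4): L=2.7627, (cx,cy)=(0.2650,-0.9643)
solve A·x = −loads:
  F[0-1] = -942.6008 N (compression)
  F[0-2] = -553.4600 N (compression)
  F[1-2] = +861.5213 N (tension)
  F[1-3] = -567.9750 N (compression)
  F[2-3] = -871.5733 N (compression)
  F[2-4] = +19.5790 N (tension)
  F[3-4] = -73.8955 N (compression)
  Rx@0 = +844.6200 N
  Ry@0 = +896.5055 N
  Ry@4 = +71.2545 N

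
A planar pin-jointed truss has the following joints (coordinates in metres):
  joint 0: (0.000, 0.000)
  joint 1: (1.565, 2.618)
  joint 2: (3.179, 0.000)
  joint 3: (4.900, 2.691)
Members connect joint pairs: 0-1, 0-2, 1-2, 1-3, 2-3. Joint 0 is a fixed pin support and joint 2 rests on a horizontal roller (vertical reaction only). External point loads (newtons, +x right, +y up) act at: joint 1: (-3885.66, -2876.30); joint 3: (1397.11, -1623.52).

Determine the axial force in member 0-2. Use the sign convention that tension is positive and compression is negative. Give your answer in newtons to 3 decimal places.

-935.080

N=4 nodes, M=5 members, R=3 reactions → 2N=8, M+R=8
member 0 (0-1): L=3.0501, (cx,cy)=(0.5131,0.8583)
member 1 (0-2): L=3.1790, (cx,cy)=(1.0000,0.0000)
member 2 (1-2): L=3.0755, (cx,cy)=(0.5248,-0.8512)
member 3 (1-3): L=3.3358, (cx,cy)=(0.9998,0.0219)
member 4 (2-3): L=3.1943, (cx,cy)=(0.5388,0.8424)
solve A·x = −loads:
  F[0-1] = -3027.6348 N (compression)
  F[0-2] = -935.0801 N (compression)
  F[1-2] = -262.5863 N (compression)
  F[1-3] = +2470.5835 N (tension)
  F[2-3] = -1991.3236 N (compression)
  Rx@0 = +2488.5500 N
  Ry@0 = +2598.7119 N
  Ry@2 = +1901.1081 N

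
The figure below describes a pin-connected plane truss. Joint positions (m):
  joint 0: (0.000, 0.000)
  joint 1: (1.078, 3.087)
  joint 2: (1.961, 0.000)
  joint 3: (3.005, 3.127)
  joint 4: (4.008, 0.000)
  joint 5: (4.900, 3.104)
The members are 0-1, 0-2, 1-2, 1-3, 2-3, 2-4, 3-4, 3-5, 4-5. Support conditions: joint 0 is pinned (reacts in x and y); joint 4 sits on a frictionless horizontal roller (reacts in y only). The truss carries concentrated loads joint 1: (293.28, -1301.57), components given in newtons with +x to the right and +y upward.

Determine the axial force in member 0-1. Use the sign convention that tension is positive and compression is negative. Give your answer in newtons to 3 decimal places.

N=6 nodes, M=9 members, R=3 reactions → 2N=12, M+R=12
member 0 (0-1): L=3.2698, (cx,cy)=(0.3297,0.9441)
member 1 (0-2): L=1.9610, (cx,cy)=(1.0000,0.0000)
member 2 (1-2): L=3.2108, (cx,cy)=(0.2750,-0.9614)
member 3 (1-3): L=1.9274, (cx,cy)=(0.9998,0.0208)
member 4 (2-3): L=3.2967, (cx,cy)=(0.3167,0.9485)
member 5 (2-4): L=2.0470, (cx,cy)=(1.0000,0.0000)
member 6 (3-4): L=3.2839, (cx,cy)=(0.3054,-0.9522)
member 7 (3-5): L=1.8951, (cx,cy)=(0.9999,-0.0121)
member 8 (4-5): L=3.2296, (cx,cy)=(0.2762,0.9611)
solve A·x = −loads:
  F[0-1] = -768.5799 N (compression)
  F[0-2] = +546.6676 N (tension)
  F[1-2] = -607.2558 N (compression)
  F[1-3] = -379.7485 N (compression)
  F[2-3] = +615.5210 N (tension)
  F[2-4] = +184.7419 N (tension)
  F[3-4] = -604.8632 N (compression)
  F[3-5] = +0.0000 N (tension)
  F[4-5] = -0.0000 N (compression)
  Rx@0 = -293.2800 N
  Ry@0 = +725.6100 N
  Ry@4 = +575.9600 N

-768.580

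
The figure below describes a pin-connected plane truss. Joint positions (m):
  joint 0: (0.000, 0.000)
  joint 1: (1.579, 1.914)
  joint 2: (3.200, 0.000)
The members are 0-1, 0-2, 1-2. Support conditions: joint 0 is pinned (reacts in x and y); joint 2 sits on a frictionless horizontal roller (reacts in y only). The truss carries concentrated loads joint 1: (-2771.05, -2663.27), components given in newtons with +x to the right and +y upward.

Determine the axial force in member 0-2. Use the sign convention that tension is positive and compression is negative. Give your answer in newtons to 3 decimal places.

-290.727

N=3 nodes, M=3 members, R=3 reactions → 2N=6, M+R=6
member 0 (0-1): L=2.4813, (cx,cy)=(0.6364,0.7714)
member 1 (0-2): L=3.2000, (cx,cy)=(1.0000,0.0000)
member 2 (1-2): L=2.5082, (cx,cy)=(0.6463,-0.7631)
solve A·x = −loads:
  F[0-1] = -3897.6051 N (compression)
  F[0-2] = -290.7273 N (compression)
  F[1-2] = +449.8460 N (tension)
  Rx@0 = +2771.0500 N
  Ry@0 = +3006.5470 N
  Ry@2 = -343.2770 N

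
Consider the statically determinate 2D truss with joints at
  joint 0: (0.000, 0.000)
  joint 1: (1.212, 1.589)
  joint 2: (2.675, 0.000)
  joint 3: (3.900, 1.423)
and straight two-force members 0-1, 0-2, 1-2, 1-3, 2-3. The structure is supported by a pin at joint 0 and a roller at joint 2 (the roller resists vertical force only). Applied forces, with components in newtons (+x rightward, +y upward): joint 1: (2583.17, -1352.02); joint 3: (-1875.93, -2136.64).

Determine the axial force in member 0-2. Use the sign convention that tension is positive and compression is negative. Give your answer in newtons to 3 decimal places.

115.696

N=4 nodes, M=5 members, R=3 reactions → 2N=8, M+R=8
member 0 (0-1): L=1.9985, (cx,cy)=(0.6065,0.7951)
member 1 (0-2): L=2.6750, (cx,cy)=(1.0000,0.0000)
member 2 (1-2): L=2.1599, (cx,cy)=(0.6773,-0.7357)
member 3 (1-3): L=2.6931, (cx,cy)=(0.9981,-0.0616)
member 4 (2-3): L=1.8776, (cx,cy)=(0.6524,0.7579)
solve A·x = −loads:
  F[0-1] = +975.3955 N (tension)
  F[0-2] = +115.6965 N (tension)
  F[1-2] = -2889.0859 N (compression)
  F[1-3] = -34.8070 N (compression)
  F[2-3] = -2822.1234 N (compression)
  Rx@0 = -707.2400 N
  Ry@0 = -775.5467 N
  Ry@2 = +4264.2067 N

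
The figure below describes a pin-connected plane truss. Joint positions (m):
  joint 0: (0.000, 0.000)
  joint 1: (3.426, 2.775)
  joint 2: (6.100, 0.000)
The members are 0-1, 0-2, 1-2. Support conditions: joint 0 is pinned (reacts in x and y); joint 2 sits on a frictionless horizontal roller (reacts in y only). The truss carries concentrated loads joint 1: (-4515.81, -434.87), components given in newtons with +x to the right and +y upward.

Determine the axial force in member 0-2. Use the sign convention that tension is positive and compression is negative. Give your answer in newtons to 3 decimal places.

N=3 nodes, M=3 members, R=3 reactions → 2N=6, M+R=6
member 0 (0-1): L=4.4089, (cx,cy)=(0.7771,0.6294)
member 1 (0-2): L=6.1000, (cx,cy)=(1.0000,0.0000)
member 2 (1-2): L=3.8537, (cx,cy)=(0.6939,-0.7201)
solve A·x = −loads:
  F[0-1] = -3566.7383 N (compression)
  F[0-2] = -1744.2028 N (compression)
  F[1-2] = +2513.6915 N (tension)
  Rx@0 = +4515.8100 N
  Ry@0 = +2244.9533 N
  Ry@2 = -1810.0833 N

-1744.203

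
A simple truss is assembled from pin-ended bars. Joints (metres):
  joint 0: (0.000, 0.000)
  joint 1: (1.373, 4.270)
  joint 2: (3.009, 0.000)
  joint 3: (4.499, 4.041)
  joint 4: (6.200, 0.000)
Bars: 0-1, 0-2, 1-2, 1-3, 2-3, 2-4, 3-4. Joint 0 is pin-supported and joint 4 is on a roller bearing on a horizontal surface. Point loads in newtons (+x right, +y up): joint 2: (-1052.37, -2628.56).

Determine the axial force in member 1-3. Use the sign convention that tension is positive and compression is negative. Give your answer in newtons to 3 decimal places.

-983.498

N=5 nodes, M=7 members, R=3 reactions → 2N=10, M+R=10
member 0 (0-1): L=4.4853, (cx,cy)=(0.3061,0.9520)
member 1 (0-2): L=3.0090, (cx,cy)=(1.0000,0.0000)
member 2 (1-2): L=4.5727, (cx,cy)=(0.3578,-0.9338)
member 3 (1-3): L=3.1344, (cx,cy)=(0.9973,-0.0731)
member 4 (2-3): L=4.3069, (cx,cy)=(0.3460,0.9383)
member 5 (2-4): L=3.1910, (cx,cy)=(1.0000,0.0000)
member 6 (3-4): L=4.3844, (cx,cy)=(0.3880,-0.9217)
solve A·x = −loads:
  F[0-1] = -1421.0778 N (compression)
  F[0-2] = -617.3636 N (compression)
  F[1-2] = +1525.7067 N (tension)
  F[1-3] = -983.4978 N (compression)
  F[2-3] = +1283.0716 N (tension)
  F[2-4] = +536.9871 N (tension)
  F[3-4] = -1384.1114 N (compression)
  Rx@0 = +1052.3700 N
  Ry@0 = +1352.8605 N
  Ry@4 = +1275.6995 N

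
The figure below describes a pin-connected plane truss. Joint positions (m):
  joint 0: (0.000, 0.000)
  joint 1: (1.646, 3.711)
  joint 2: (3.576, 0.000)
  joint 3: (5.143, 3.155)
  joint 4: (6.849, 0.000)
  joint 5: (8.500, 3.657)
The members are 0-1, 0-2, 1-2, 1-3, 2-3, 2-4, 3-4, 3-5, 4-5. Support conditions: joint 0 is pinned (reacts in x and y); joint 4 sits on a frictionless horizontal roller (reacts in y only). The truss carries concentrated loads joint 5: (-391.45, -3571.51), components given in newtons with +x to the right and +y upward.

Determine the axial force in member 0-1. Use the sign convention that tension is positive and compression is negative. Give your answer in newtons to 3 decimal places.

713.175

N=6 nodes, M=9 members, R=3 reactions → 2N=12, M+R=12
member 0 (0-1): L=4.0597, (cx,cy)=(0.4055,0.9141)
member 1 (0-2): L=3.5760, (cx,cy)=(1.0000,0.0000)
member 2 (1-2): L=4.1829, (cx,cy)=(0.4614,-0.8872)
member 3 (1-3): L=3.5409, (cx,cy)=(0.9876,-0.1570)
member 4 (2-3): L=3.5227, (cx,cy)=(0.4448,0.8956)
member 5 (2-4): L=3.2730, (cx,cy)=(1.0000,0.0000)
member 6 (3-4): L=3.5867, (cx,cy)=(0.4756,-0.8796)
member 7 (3-5): L=3.3943, (cx,cy)=(0.9890,0.1479)
member 8 (4-5): L=4.0124, (cx,cy)=(0.4115,0.9114)
solve A·x = −loads:
  F[0-1] = +713.1747 N (tension)
  F[0-2] = -680.6086 N (compression)
  F[1-2] = -857.5496 N (compression)
  F[1-3] = +693.4386 N (tension)
  F[2-3] = +849.4809 N (tension)
  F[2-4] = -1454.1591 N (compression)
  F[3-4] = -518.5394 N (compression)
  F[3-5] = +1323.9087 N (tension)
  F[4-5] = -4133.4404 N (compression)
  Rx@0 = +391.4500 N
  Ry@0 = -651.9244 N
  Ry@4 = +4223.4344 N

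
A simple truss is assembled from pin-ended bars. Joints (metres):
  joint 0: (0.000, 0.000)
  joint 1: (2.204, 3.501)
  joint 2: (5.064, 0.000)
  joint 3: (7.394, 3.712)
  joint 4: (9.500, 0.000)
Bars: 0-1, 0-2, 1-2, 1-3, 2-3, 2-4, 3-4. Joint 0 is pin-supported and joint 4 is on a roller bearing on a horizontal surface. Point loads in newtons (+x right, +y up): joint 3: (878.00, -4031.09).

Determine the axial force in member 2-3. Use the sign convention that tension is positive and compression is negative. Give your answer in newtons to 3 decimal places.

-613.039

N=5 nodes, M=7 members, R=3 reactions → 2N=10, M+R=10
member 0 (0-1): L=4.1370, (cx,cy)=(0.5328,0.8463)
member 1 (0-2): L=5.0640, (cx,cy)=(1.0000,0.0000)
member 2 (1-2): L=4.5207, (cx,cy)=(0.6326,-0.7744)
member 3 (1-3): L=5.1943, (cx,cy)=(0.9992,0.0406)
member 4 (2-3): L=4.3827, (cx,cy)=(0.5316,0.8470)
member 5 (2-4): L=4.4360, (cx,cy)=(1.0000,0.0000)
member 6 (3-4): L=4.2678, (cx,cy)=(0.4935,-0.8698)
solve A·x = −loads:
  F[0-1] = -650.5756 N (compression)
  F[0-2] = +1224.5978 N (tension)
  F[1-2] = +670.4545 N (tension)
  F[1-3] = -771.3957 N (compression)
  F[2-3] = -613.0394 N (compression)
  F[2-4] = +1974.6745 N (tension)
  F[3-4] = -4001.6764 N (compression)
  Rx@0 = -878.0000 N
  Ry@0 = +550.5621 N
  Ry@4 = +3480.5279 N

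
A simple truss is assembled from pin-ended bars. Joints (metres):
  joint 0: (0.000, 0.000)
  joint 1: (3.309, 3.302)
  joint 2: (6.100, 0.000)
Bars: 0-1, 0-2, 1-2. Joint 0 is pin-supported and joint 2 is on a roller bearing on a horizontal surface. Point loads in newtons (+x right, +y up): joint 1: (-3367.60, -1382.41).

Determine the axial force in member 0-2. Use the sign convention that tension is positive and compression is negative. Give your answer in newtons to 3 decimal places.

N=3 nodes, M=3 members, R=3 reactions → 2N=6, M+R=6
member 0 (0-1): L=4.6747, (cx,cy)=(0.7079,0.7064)
member 1 (0-2): L=6.1000, (cx,cy)=(1.0000,0.0000)
member 2 (1-2): L=4.3235, (cx,cy)=(0.6455,-0.7637)
solve A·x = −loads:
  F[0-1] = -3476.1847 N (compression)
  F[0-2] = -906.9649 N (compression)
  F[1-2] = +1404.9757 N (tension)
  Rx@0 = +3367.6000 N
  Ry@0 = +2455.4298 N
  Ry@2 = -1073.0198 N

-906.965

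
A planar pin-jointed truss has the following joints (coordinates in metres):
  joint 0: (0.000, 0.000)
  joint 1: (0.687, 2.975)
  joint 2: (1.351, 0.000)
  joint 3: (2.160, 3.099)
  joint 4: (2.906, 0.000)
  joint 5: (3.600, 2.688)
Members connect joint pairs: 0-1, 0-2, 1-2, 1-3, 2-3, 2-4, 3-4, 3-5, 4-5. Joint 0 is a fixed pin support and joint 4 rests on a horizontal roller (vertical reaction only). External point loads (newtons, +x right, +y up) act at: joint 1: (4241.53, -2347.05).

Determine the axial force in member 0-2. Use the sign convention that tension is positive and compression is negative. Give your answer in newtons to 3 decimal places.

N=6 nodes, M=9 members, R=3 reactions → 2N=12, M+R=12
member 0 (0-1): L=3.0533, (cx,cy)=(0.2250,0.9744)
member 1 (0-2): L=1.3510, (cx,cy)=(1.0000,0.0000)
member 2 (1-2): L=3.0482, (cx,cy)=(0.2178,-0.9760)
member 3 (1-3): L=1.4782, (cx,cy)=(0.9965,0.0839)
member 4 (2-3): L=3.2029, (cx,cy)=(0.2526,0.9676)
member 5 (2-4): L=1.5550, (cx,cy)=(1.0000,0.0000)
member 6 (3-4): L=3.1875, (cx,cy)=(0.2340,-0.9722)
member 7 (3-5): L=1.4975, (cx,cy)=(0.9616,-0.2745)
member 8 (4-5): L=2.7761, (cx,cy)=(0.2500,0.9682)
solve A·x = −loads:
  F[0-1] = +2617.1599 N (tension)
  F[0-2] = +3652.6611 N (tension)
  F[1-2] = -5234.3010 N (compression)
  F[1-3] = -2521.3417 N (compression)
  F[2-3] = +5279.8064 N (tension)
  F[2-4] = +1178.8439 N (tension)
  F[3-4] = -5036.9902 N (compression)
  F[3-5] = -0.0000 N (tension)
  F[4-5] = +0.0000 N (tension)
  Rx@0 = -4241.5300 N
  Ry@0 = -2550.0509 N
  Ry@4 = +4897.1009 N

3652.661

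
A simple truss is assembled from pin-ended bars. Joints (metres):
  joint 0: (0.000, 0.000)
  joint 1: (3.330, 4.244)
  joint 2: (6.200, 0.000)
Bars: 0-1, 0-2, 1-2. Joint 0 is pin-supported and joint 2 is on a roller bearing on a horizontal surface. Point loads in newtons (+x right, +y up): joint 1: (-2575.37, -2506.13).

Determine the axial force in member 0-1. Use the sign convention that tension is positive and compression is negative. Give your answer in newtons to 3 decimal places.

-3715.352

N=3 nodes, M=3 members, R=3 reactions → 2N=6, M+R=6
member 0 (0-1): L=5.3945, (cx,cy)=(0.6173,0.7867)
member 1 (0-2): L=6.2000, (cx,cy)=(1.0000,0.0000)
member 2 (1-2): L=5.1233, (cx,cy)=(0.5602,-0.8284)
solve A·x = −loads:
  F[0-1] = -3715.3516 N (compression)
  F[0-2] = -281.8929 N (compression)
  F[1-2] = +503.2155 N (tension)
  Rx@0 = +2575.3700 N
  Ry@0 = +2922.9780 N
  Ry@2 = -416.8480 N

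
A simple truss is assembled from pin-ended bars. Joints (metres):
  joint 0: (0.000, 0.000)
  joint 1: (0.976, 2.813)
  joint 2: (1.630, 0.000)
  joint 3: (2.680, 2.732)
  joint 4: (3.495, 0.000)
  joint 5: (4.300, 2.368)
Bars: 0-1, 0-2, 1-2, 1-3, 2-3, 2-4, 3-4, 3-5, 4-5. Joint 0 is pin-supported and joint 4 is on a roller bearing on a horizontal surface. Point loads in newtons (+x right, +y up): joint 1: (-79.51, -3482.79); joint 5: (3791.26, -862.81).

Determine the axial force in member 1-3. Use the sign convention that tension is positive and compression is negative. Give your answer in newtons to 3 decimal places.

1013.550

N=6 nodes, M=9 members, R=3 reactions → 2N=12, M+R=12
member 0 (0-1): L=2.9775, (cx,cy)=(0.3278,0.9448)
member 1 (0-2): L=1.6300, (cx,cy)=(1.0000,0.0000)
member 2 (1-2): L=2.8880, (cx,cy)=(0.2265,-0.9740)
member 3 (1-3): L=1.7059, (cx,cy)=(0.9989,-0.0475)
member 4 (2-3): L=2.9268, (cx,cy)=(0.3588,0.9334)
member 5 (2-4): L=1.8650, (cx,cy)=(1.0000,0.0000)
member 6 (3-4): L=2.8510, (cx,cy)=(0.2859,-0.9583)
member 7 (3-5): L=1.6604, (cx,cy)=(0.9757,-0.2192)
member 8 (4-5): L=2.5011, (cx,cy)=(0.3219,0.9468)
solve A·x = −loads:
  F[0-1] = +204.5658 N (tension)
  F[0-2] = +3644.6952 N (tension)
  F[1-2] = -3823.5046 N (compression)
  F[1-3] = +1013.5497 N (tension)
  F[2-3] = +3989.7625 N (tension)
  F[2-4] = +1347.5257 N (tension)
  F[3-4] = -4725.9096 N (compression)
  F[3-5] = +3889.3282 N (tension)
  F[4-5] = -10.7414 N (compression)
  Rx@0 = -3711.7500 N
  Ry@0 = -193.2635 N
  Ry@4 = +4538.8635 N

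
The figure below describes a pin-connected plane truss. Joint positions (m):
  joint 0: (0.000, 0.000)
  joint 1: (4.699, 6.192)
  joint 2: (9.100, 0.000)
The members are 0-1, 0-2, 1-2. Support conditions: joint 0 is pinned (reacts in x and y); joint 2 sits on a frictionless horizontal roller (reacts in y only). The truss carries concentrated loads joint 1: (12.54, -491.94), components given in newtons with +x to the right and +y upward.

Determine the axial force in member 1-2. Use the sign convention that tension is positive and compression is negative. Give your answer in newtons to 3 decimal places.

N=3 nodes, M=3 members, R=3 reactions → 2N=6, M+R=6
member 0 (0-1): L=7.7731, (cx,cy)=(0.6045,0.7966)
member 1 (0-2): L=9.1000, (cx,cy)=(1.0000,0.0000)
member 2 (1-2): L=7.5967, (cx,cy)=(0.5793,-0.8151)
solve A·x = −loads:
  F[0-1] = -287.9552 N (compression)
  F[0-2] = +186.6143 N (tension)
  F[1-2] = -322.1201 N (compression)
  Rx@0 = -12.5400 N
  Ry@0 = +229.3824 N
  Ry@2 = +262.5576 N

-322.120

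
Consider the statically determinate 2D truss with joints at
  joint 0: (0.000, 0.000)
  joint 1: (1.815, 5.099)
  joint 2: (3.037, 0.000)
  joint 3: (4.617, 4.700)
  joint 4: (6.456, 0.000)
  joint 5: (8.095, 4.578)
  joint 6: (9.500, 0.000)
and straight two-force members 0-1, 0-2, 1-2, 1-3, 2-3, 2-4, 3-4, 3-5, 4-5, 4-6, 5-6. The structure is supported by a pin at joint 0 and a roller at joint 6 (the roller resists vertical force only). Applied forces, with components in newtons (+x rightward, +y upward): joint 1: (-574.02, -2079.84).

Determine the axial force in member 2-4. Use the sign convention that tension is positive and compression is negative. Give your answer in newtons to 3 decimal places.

92.737

N=7 nodes, M=11 members, R=3 reactions → 2N=14, M+R=14
member 0 (0-1): L=5.4124, (cx,cy)=(0.3353,0.9421)
member 1 (0-2): L=3.0370, (cx,cy)=(1.0000,0.0000)
member 2 (1-2): L=5.2434, (cx,cy)=(0.2331,-0.9725)
member 3 (1-3): L=2.8303, (cx,cy)=(0.9900,-0.1410)
member 4 (2-3): L=4.9585, (cx,cy)=(0.3186,0.9479)
member 5 (2-4): L=3.4190, (cx,cy)=(1.0000,0.0000)
member 6 (3-4): L=5.0470, (cx,cy)=(0.3644,-0.9313)
member 7 (3-5): L=3.4801, (cx,cy)=(0.9994,-0.0351)
member 8 (4-5): L=4.8626, (cx,cy)=(0.3371,0.9415)
member 9 (4-6): L=3.0440, (cx,cy)=(1.0000,0.0000)
member 10 (5-6): L=4.7887, (cx,cy)=(0.2934,-0.9560)
solve A·x = −loads:
  F[0-1] = -2112.9241 N (compression)
  F[0-2] = +134.5308 N (tension)
  F[1-2] = -74.6364 N (compression)
  F[1-3] = -118.3180 N (compression)
  F[2-3] = +76.5727 N (tension)
  F[2-4] = +92.7367 N (tension)
  F[3-4] = -93.6429 N (compression)
  F[3-5] = -58.6514 N (compression)
  F[4-5] = +92.6255 N (tension)
  F[4-6] = +27.3945 N (tension)
  F[5-6] = -93.3704 N (compression)
  Rx@0 = +574.0200 N
  Ry@0 = +1990.5788 N
  Ry@6 = +89.2612 N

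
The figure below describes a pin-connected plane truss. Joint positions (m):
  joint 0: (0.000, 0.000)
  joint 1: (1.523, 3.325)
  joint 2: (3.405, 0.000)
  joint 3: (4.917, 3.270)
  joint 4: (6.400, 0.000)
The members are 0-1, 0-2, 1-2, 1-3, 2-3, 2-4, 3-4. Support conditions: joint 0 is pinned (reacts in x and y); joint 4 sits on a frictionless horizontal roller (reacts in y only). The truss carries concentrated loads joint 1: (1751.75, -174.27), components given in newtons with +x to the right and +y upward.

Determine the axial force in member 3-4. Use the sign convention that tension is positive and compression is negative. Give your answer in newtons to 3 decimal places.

N=5 nodes, M=7 members, R=3 reactions → 2N=10, M+R=10
member 0 (0-1): L=3.6572, (cx,cy)=(0.4164,0.9092)
member 1 (0-2): L=3.4050, (cx,cy)=(1.0000,0.0000)
member 2 (1-2): L=3.8207, (cx,cy)=(0.4926,-0.8703)
member 3 (1-3): L=3.3944, (cx,cy)=(0.9999,-0.0162)
member 4 (2-3): L=3.6026, (cx,cy)=(0.4197,0.9077)
member 5 (2-4): L=2.9950, (cx,cy)=(1.0000,0.0000)
member 6 (3-4): L=3.5906, (cx,cy)=(0.4130,-0.9107)
solve A·x = −loads:
  F[0-1] = +854.9499 N (tension)
  F[0-2] = +1395.7163 N (tension)
  F[1-2] = -1077.3053 N (compression)
  F[1-3] = -865.1673 N (compression)
  F[2-3] = +1032.9138 N (tension)
  F[2-4] = +431.5483 N (tension)
  F[3-4] = -1044.8444 N (compression)
  Rx@0 = -1751.7500 N
  Ry@0 = -777.2897 N
  Ry@4 = +951.5597 N

-1044.844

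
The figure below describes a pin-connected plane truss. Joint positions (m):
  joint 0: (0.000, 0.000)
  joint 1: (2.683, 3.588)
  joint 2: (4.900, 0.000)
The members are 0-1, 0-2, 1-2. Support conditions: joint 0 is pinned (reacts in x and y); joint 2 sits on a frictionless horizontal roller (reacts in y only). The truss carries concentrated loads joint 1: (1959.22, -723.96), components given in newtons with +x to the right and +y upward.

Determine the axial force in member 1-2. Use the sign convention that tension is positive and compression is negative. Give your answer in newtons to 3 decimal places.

-2152.374

N=3 nodes, M=3 members, R=3 reactions → 2N=6, M+R=6
member 0 (0-1): L=4.4802, (cx,cy)=(0.5989,0.8009)
member 1 (0-2): L=4.9000, (cx,cy)=(1.0000,0.0000)
member 2 (1-2): L=4.2177, (cx,cy)=(0.5256,-0.8507)
solve A·x = −loads:
  F[0-1] = +1382.3627 N (tension)
  F[0-2] = +1131.3830 N (tension)
  F[1-2] = -2152.3737 N (compression)
  Rx@0 = -1959.2200 N
  Ry@0 = -1107.0739 N
  Ry@2 = +1831.0339 N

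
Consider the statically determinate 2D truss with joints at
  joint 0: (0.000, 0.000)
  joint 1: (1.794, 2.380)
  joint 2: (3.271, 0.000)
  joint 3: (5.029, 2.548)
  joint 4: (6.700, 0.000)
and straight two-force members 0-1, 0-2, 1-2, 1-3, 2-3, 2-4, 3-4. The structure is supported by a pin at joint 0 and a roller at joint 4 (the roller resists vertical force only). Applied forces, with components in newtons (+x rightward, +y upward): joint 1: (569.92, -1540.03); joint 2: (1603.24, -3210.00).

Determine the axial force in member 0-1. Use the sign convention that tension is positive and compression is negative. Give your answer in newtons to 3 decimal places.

N=5 nodes, M=7 members, R=3 reactions → 2N=10, M+R=10
member 0 (0-1): L=2.9804, (cx,cy)=(0.6019,0.7985)
member 1 (0-2): L=3.2710, (cx,cy)=(1.0000,0.0000)
member 2 (1-2): L=2.8011, (cx,cy)=(0.5273,-0.8497)
member 3 (1-3): L=3.2394, (cx,cy)=(0.9987,0.0519)
member 4 (2-3): L=3.0956, (cx,cy)=(0.5679,0.8231)
member 5 (2-4): L=3.4290, (cx,cy)=(1.0000,0.0000)
member 6 (3-4): L=3.0471, (cx,cy)=(0.5484,-0.8362)
solve A·x = −loads:
  F[0-1] = -3215.9233 N (compression)
  F[0-2] = +4108.9235 N (tension)
  F[1-2] = +1023.7749 N (tension)
  F[1-3] = -3049.6247 N (compression)
  F[2-3] = +2843.0630 N (tension)
  F[2-4] = +1430.9480 N (tension)
  F[3-4] = -2609.3222 N (compression)
  Rx@0 = -2173.1600 N
  Ry@0 = +2568.0698 N
  Ry@4 = +2181.9602 N

-3215.923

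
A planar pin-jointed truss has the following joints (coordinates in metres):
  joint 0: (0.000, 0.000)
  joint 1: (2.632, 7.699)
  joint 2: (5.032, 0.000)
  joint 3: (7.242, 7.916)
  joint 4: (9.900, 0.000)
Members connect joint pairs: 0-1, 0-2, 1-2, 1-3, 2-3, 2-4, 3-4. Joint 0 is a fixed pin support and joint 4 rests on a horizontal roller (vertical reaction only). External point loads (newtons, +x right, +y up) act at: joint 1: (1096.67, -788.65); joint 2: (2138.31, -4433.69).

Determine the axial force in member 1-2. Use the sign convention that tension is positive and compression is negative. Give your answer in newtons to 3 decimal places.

N=5 nodes, M=7 members, R=3 reactions → 2N=10, M+R=10
member 0 (0-1): L=8.1365, (cx,cy)=(0.3235,0.9462)
member 1 (0-2): L=5.0320, (cx,cy)=(1.0000,0.0000)
member 2 (1-2): L=8.0644, (cx,cy)=(0.2976,-0.9547)
member 3 (1-3): L=4.6151, (cx,cy)=(0.9989,0.0470)
member 4 (2-3): L=8.2187, (cx,cy)=(0.2689,0.9632)
member 5 (2-4): L=4.8680, (cx,cy)=(1.0000,0.0000)
member 6 (3-4): L=8.3503, (cx,cy)=(0.3183,-0.9480)
solve A·x = −loads:
  F[0-1] = -2014.5617 N (compression)
  F[0-2] = +3886.6546 N (tension)
  F[1-2] = +1068.7541 N (tension)
  F[1-3] = -2068.6983 N (compression)
  F[2-3] = +3543.8887 N (tension)
  F[2-4] = +1113.4631 N (tension)
  F[3-4] = -3498.0381 N (compression)
  Rx@0 = -3234.9800 N
  Ry@0 = +1906.2474 N
  Ry@4 = +3316.0926 N

1068.754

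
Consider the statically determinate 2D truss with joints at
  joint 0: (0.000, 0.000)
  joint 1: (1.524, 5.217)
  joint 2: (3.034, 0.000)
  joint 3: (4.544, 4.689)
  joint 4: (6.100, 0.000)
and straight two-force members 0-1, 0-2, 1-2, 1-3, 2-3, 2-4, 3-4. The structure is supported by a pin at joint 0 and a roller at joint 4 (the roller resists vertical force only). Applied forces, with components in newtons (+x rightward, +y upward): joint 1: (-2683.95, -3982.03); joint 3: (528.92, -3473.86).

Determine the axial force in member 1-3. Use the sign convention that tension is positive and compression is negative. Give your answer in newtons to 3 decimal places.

N=5 nodes, M=7 members, R=3 reactions → 2N=10, M+R=10
member 0 (0-1): L=5.4350, (cx,cy)=(0.2804,0.9599)
member 1 (0-2): L=3.0340, (cx,cy)=(1.0000,0.0000)
member 2 (1-2): L=5.4311, (cx,cy)=(0.2780,-0.9606)
member 3 (1-3): L=3.0658, (cx,cy)=(0.9851,-0.1722)
member 4 (2-3): L=4.9261, (cx,cy)=(0.3065,0.9519)
member 5 (2-4): L=3.0660, (cx,cy)=(1.0000,0.0000)
member 6 (3-4): L=4.9404, (cx,cy)=(0.3150,-0.9491)
solve A·x = −loads:
  F[0-1] = -6002.9817 N (compression)
  F[0-2] = -471.7777 N (compression)
  F[1-2] = +1760.1235 N (tension)
  F[1-3] = +519.0925 N (tension)
  F[2-3] = -1776.2327 N (compression)
  F[2-4] = +562.0492 N (tension)
  F[3-4] = -1784.5535 N (compression)
  Rx@0 = +2155.0300 N
  Ry@0 = +5762.1568 N
  Ry@4 = +1693.7332 N

519.092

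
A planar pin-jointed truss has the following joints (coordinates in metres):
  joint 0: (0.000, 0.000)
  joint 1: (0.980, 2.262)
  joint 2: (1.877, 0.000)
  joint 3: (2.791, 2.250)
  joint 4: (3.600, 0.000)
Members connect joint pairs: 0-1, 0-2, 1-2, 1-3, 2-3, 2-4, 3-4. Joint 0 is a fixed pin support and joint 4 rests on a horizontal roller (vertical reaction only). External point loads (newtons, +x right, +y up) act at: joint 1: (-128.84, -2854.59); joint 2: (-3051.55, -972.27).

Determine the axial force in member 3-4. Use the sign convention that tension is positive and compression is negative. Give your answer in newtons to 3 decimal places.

-1278.462

N=5 nodes, M=7 members, R=3 reactions → 2N=10, M+R=10
member 0 (0-1): L=2.4652, (cx,cy)=(0.3975,0.9176)
member 1 (0-2): L=1.8770, (cx,cy)=(1.0000,0.0000)
member 2 (1-2): L=2.4334, (cx,cy)=(0.3686,-0.9296)
member 3 (1-3): L=1.8110, (cx,cy)=(1.0000,-0.0066)
member 4 (2-3): L=2.4286, (cx,cy)=(0.3764,0.9265)
member 5 (2-4): L=1.7230, (cx,cy)=(1.0000,0.0000)
member 6 (3-4): L=2.3910, (cx,cy)=(0.3383,-0.9410)
solve A·x = −loads:
  F[0-1] = -2859.4629 N (compression)
  F[0-2] = -2043.6416 N (compression)
  F[1-2] = -241.7237 N (compression)
  F[1-3] = -918.8230 N (compression)
  F[2-3] = +1291.9618 N (tension)
  F[2-4] = +432.5666 N (tension)
  F[3-4] = -1278.4620 N (compression)
  Rx@0 = +3180.3900 N
  Ry@0 = +2623.8009 N
  Ry@4 = +1203.0591 N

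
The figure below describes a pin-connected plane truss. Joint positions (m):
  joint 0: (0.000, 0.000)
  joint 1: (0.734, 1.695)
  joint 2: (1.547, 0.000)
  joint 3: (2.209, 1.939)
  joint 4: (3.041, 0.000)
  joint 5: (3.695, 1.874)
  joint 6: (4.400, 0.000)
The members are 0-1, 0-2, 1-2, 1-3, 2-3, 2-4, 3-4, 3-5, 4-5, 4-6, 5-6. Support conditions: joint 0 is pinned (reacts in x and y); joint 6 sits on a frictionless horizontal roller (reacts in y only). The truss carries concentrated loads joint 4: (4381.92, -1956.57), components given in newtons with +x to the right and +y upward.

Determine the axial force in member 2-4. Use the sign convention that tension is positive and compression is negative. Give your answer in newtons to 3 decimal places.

N=7 nodes, M=11 members, R=3 reactions → 2N=14, M+R=14
member 0 (0-1): L=1.8471, (cx,cy)=(0.3974,0.9177)
member 1 (0-2): L=1.5470, (cx,cy)=(1.0000,0.0000)
member 2 (1-2): L=1.8799, (cx,cy)=(0.4325,-0.9016)
member 3 (1-3): L=1.4950, (cx,cy)=(0.9866,0.1632)
member 4 (2-3): L=2.0489, (cx,cy)=(0.3231,0.9464)
member 5 (2-4): L=1.4940, (cx,cy)=(1.0000,0.0000)
member 6 (3-4): L=2.1100, (cx,cy)=(0.3943,-0.9190)
member 7 (3-5): L=1.4874, (cx,cy)=(0.9990,-0.0437)
member 8 (4-5): L=1.9848, (cx,cy)=(0.3295,0.9442)
member 9 (4-6): L=1.3590, (cx,cy)=(1.0000,0.0000)
member 10 (5-6): L=2.0022, (cx,cy)=(0.3521,-0.9360)
solve A·x = −loads:
  F[0-1] = -658.5413 N (compression)
  F[0-2] = +4643.6108 N (tension)
  F[1-2] = +576.4797 N (tension)
  F[1-3] = -517.9466 N (compression)
  F[2-3] = -549.2403 N (compression)
  F[2-4] = +5070.3822 N (tension)
  F[3-4] = +703.5711 N (tension)
  F[3-5] = -966.8177 N (compression)
  F[4-5] = +1387.4893 N (tension)
  F[4-6] = +508.7198 N (tension)
  F[5-6] = -1444.7816 N (compression)
  Rx@0 = -4381.9200 N
  Ry@0 = +604.3133 N
  Ry@6 = +1352.2567 N

5070.382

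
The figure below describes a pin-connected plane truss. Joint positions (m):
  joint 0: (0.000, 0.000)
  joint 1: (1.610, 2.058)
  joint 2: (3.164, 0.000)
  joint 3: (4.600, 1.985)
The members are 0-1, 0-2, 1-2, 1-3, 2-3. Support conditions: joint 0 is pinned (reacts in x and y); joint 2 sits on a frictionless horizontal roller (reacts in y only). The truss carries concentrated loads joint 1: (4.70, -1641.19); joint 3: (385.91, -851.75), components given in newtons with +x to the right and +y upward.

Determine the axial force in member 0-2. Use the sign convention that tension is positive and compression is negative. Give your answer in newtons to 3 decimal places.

526.994

N=4 nodes, M=5 members, R=3 reactions → 2N=8, M+R=8
member 0 (0-1): L=2.6129, (cx,cy)=(0.6162,0.7876)
member 1 (0-2): L=3.1640, (cx,cy)=(1.0000,0.0000)
member 2 (1-2): L=2.5788, (cx,cy)=(0.6026,-0.7980)
member 3 (1-3): L=2.9909, (cx,cy)=(0.9997,-0.0244)
member 4 (2-3): L=2.4500, (cx,cy)=(0.5861,0.8102)
solve A·x = −loads:
  F[0-1] = -221.3431 N (compression)
  F[0-2] = +526.9936 N (tension)
  F[1-2] = -1868.1954 N (compression)
  F[1-3] = +984.9893 N (tension)
  F[2-3] = -1021.5902 N (compression)
  Rx@0 = -390.6100 N
  Ry@0 = +174.3339 N
  Ry@2 = +2318.6061 N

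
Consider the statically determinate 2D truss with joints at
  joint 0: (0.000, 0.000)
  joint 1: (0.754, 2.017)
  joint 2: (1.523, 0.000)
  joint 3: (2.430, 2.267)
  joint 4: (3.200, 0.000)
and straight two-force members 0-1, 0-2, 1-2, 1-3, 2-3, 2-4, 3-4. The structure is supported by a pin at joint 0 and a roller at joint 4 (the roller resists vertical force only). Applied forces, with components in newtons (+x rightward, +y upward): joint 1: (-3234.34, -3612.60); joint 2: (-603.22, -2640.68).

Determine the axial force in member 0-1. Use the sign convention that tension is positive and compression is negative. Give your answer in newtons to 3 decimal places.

N=5 nodes, M=7 members, R=3 reactions → 2N=10, M+R=10
member 0 (0-1): L=2.1533, (cx,cy)=(0.3502,0.9367)
member 1 (0-2): L=1.5230, (cx,cy)=(1.0000,0.0000)
member 2 (1-2): L=2.1586, (cx,cy)=(0.3562,-0.9344)
member 3 (1-3): L=1.6945, (cx,cy)=(0.9891,0.1475)
member 4 (2-3): L=2.4417, (cx,cy)=(0.3715,0.9284)
member 5 (2-4): L=1.6770, (cx,cy)=(1.0000,0.0000)
member 6 (3-4): L=2.3942, (cx,cy)=(0.3216,-0.9469)
solve A·x = −loads:
  F[0-1] = -6601.8628 N (compression)
  F[0-2] = -1525.8762 N (compression)
  F[1-2] = +2743.1377 N (tension)
  F[1-3] = -55.1787 N (compression)
  F[2-3] = +83.4868 N (tension)
  F[2-4] = +23.5628 N (tension)
  F[3-4] = -73.2650 N (compression)
  Rx@0 = +3837.5600 N
  Ry@0 = +6183.9074 N
  Ry@4 = +69.3726 N

-6601.863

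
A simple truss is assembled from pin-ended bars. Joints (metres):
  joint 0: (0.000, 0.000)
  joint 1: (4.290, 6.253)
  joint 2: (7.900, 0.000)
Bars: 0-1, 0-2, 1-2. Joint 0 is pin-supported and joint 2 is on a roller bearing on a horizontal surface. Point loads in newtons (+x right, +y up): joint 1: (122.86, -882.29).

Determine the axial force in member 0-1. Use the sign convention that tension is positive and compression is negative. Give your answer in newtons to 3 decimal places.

-371.004

N=3 nodes, M=3 members, R=3 reactions → 2N=6, M+R=6
member 0 (0-1): L=7.5831, (cx,cy)=(0.5657,0.8246)
member 1 (0-2): L=7.9000, (cx,cy)=(1.0000,0.0000)
member 2 (1-2): L=7.2203, (cx,cy)=(0.5000,-0.8660)
solve A·x = −loads:
  F[0-1] = -371.0042 N (compression)
  F[0-2] = +332.7475 N (tension)
  F[1-2] = -665.5188 N (compression)
  Rx@0 = -122.8600 N
  Ry@0 = +305.9270 N
  Ry@2 = +576.3630 N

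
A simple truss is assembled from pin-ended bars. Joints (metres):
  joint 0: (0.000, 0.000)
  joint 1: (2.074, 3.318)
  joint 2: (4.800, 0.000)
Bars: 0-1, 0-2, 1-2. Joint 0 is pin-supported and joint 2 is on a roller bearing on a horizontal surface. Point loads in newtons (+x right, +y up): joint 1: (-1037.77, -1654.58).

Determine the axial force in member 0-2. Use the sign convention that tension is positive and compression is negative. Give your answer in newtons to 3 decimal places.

-2.006

N=3 nodes, M=3 members, R=3 reactions → 2N=6, M+R=6
member 0 (0-1): L=3.9129, (cx,cy)=(0.5300,0.8480)
member 1 (0-2): L=4.8000, (cx,cy)=(1.0000,0.0000)
member 2 (1-2): L=4.2942, (cx,cy)=(0.6348,-0.7727)
solve A·x = −loads:
  F[0-1] = -1954.1055 N (compression)
  F[0-2] = -2.0064 N (compression)
  F[1-2] = +3.1606 N (tension)
  Rx@0 = +1037.7700 N
  Ry@0 = +1657.0221 N
  Ry@2 = -2.4421 N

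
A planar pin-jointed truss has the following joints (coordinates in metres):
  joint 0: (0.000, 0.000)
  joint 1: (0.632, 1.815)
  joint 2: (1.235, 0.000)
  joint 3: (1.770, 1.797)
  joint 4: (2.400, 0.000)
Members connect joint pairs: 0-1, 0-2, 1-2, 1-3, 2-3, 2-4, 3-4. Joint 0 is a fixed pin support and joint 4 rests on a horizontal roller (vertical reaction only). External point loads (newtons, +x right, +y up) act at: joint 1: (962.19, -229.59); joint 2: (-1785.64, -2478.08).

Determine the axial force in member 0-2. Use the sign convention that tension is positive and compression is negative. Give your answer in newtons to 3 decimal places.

N=5 nodes, M=7 members, R=3 reactions → 2N=10, M+R=10
member 0 (0-1): L=1.9219, (cx,cy)=(0.3288,0.9444)
member 1 (0-2): L=1.2350, (cx,cy)=(1.0000,0.0000)
member 2 (1-2): L=1.9125, (cx,cy)=(0.3153,-0.9490)
member 3 (1-3): L=1.1381, (cx,cy)=(0.9999,-0.0158)
member 4 (2-3): L=1.8749, (cx,cy)=(0.2853,0.9584)
member 5 (2-4): L=1.1650, (cx,cy)=(1.0000,0.0000)
member 6 (3-4): L=1.9042, (cx,cy)=(0.3308,-0.9437)
solve A·x = −loads:
  F[0-1] = -682.3243 N (compression)
  F[0-2] = -599.0721 N (compression)
  F[1-2] = +459.2693 N (tension)
  F[1-3] = -1331.5358 N (compression)
  F[2-3] = +2130.8217 N (tension)
  F[2-4] = +723.3583 N (tension)
  F[3-4] = -2186.4189 N (compression)
  Rx@0 = +823.4500 N
  Ry@0 = +644.3764 N
  Ry@4 = +2063.2936 N

-599.072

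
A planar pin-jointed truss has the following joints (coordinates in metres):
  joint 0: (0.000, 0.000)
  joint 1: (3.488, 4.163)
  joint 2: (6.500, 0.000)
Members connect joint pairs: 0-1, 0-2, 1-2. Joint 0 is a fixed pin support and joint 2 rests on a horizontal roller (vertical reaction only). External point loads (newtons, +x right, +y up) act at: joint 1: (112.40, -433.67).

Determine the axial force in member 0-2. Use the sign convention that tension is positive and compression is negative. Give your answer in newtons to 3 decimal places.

N=3 nodes, M=3 members, R=3 reactions → 2N=6, M+R=6
member 0 (0-1): L=5.4311, (cx,cy)=(0.6422,0.7665)
member 1 (0-2): L=6.5000, (cx,cy)=(1.0000,0.0000)
member 2 (1-2): L=5.1384, (cx,cy)=(0.5862,-0.8102)
solve A·x = −loads:
  F[0-1] = -168.2530 N (compression)
  F[0-2] = +220.4569 N (tension)
  F[1-2] = -376.0910 N (compression)
  Rx@0 = -112.4000 N
  Ry@0 = +128.9681 N
  Ry@2 = +304.7019 N

220.457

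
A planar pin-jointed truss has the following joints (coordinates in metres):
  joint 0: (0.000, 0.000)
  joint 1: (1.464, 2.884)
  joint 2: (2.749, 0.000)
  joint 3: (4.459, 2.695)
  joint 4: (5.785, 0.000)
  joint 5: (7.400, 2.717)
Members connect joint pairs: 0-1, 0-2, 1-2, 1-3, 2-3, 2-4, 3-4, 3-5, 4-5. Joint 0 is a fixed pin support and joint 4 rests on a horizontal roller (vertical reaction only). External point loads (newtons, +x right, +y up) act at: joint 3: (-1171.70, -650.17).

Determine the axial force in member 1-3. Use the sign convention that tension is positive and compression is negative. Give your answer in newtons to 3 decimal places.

N=6 nodes, M=9 members, R=3 reactions → 2N=12, M+R=12
member 0 (0-1): L=3.2343, (cx,cy)=(0.4526,0.8917)
member 1 (0-2): L=2.7490, (cx,cy)=(1.0000,0.0000)
member 2 (1-2): L=3.1573, (cx,cy)=(0.4070,-0.9134)
member 3 (1-3): L=3.0010, (cx,cy)=(0.9980,-0.0630)
member 4 (2-3): L=3.1917, (cx,cy)=(0.5358,0.8444)
member 5 (2-4): L=3.0360, (cx,cy)=(1.0000,0.0000)
member 6 (3-4): L=3.0035, (cx,cy)=(0.4415,-0.8973)
member 7 (3-5): L=2.9411, (cx,cy)=(1.0000,0.0075)
member 8 (4-5): L=3.1607, (cx,cy)=(0.5110,0.8596)
solve A·x = −loads:
  F[0-1] = -779.2798 N (compression)
  F[0-2] = -818.9613 N (compression)
  F[1-2] = +807.8132 N (tension)
  F[1-3] = -682.8666 N (compression)
  F[2-3] = -873.8852 N (compression)
  F[2-4] = -21.9963 N (compression)
  F[3-4] = +49.8242 N (tension)
  F[3-5] = +0.0000 N (tension)
  F[4-5] = -0.0000 N (compression)
  Rx@0 = +1171.7000 N
  Ry@0 = +694.8759 N
  Ry@4 = -44.7059 N

-682.867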